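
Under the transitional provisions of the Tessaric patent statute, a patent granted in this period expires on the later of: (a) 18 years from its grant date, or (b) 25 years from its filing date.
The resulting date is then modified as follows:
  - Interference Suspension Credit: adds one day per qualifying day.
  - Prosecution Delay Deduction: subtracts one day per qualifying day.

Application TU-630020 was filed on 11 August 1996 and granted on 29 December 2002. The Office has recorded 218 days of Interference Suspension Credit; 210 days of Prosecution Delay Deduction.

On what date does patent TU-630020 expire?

2021-08-19

(a) grant + 18 years → 29 December 2020.
(b) filing + 25 years → 11 August 2021.
Later of the two: 11 August 2021.
Interference Suspension Credit: +218 days → 17 March 2022.
Prosecution Delay Deduction: −210 days → 19 August 2021.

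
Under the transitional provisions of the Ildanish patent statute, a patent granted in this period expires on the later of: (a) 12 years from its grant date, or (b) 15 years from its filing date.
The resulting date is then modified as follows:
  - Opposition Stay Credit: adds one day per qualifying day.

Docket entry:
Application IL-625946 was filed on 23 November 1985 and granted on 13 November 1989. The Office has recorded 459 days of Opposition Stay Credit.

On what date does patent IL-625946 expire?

(a) grant + 12 years → 13 November 2001.
(b) filing + 15 years → 23 November 2000.
Later of the two: 13 November 2001.
Opposition Stay Credit: +459 days → 15 February 2003.

February 15, 2003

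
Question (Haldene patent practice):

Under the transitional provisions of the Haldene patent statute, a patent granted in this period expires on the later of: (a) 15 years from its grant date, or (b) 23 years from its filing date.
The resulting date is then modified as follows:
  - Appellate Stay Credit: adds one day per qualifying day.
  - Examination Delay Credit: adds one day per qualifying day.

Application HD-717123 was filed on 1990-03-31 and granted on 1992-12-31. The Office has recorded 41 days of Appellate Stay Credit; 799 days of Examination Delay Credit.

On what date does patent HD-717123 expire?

2015-07-19

(a) grant + 15 years → 31 December 2007.
(b) filing + 23 years → 31 March 2013.
Later of the two: 31 March 2013.
Appellate Stay Credit: +41 days → 11 May 2013.
Examination Delay Credit: +799 days → 19 July 2015.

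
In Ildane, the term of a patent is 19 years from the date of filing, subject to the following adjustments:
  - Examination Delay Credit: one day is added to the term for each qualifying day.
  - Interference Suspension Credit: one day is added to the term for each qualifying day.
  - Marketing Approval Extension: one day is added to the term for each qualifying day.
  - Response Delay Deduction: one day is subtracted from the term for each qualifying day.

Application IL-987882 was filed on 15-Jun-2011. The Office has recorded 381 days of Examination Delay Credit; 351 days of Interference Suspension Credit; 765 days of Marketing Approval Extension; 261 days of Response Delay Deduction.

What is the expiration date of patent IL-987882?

Base term: filing date + 19 years → 15 June 2030.
Examination Delay Credit: +381 days → 1 July 2031.
Interference Suspension Credit: +351 days → 16 June 2032.
Marketing Approval Extension: +765 days → 21 July 2034.
Response Delay Deduction: −261 days → 2 November 2033.

November 2, 2033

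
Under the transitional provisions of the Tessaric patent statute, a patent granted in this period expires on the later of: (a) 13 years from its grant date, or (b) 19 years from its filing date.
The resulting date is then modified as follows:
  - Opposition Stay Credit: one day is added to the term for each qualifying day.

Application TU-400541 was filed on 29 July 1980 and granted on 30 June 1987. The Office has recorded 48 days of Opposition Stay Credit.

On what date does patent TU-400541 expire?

August 17, 2000

(a) grant + 13 years → 30 June 2000.
(b) filing + 19 years → 29 July 1999.
Later of the two: 30 June 2000.
Opposition Stay Credit: +48 days → 17 August 2000.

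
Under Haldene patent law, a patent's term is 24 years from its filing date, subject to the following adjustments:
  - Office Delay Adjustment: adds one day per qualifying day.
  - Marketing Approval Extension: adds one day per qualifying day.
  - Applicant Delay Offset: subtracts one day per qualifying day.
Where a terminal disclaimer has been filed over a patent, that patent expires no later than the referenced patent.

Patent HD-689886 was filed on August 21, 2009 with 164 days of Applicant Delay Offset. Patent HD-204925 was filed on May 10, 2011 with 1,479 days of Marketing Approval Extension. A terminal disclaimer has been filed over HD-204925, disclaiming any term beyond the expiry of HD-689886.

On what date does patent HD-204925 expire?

Natural term of HD-204925:
  Base: filing + 24 years → 10 May 2035.
  Marketing Approval Extension: +1479 days → 28 May 2039.
Expiry of referenced patent HD-689886:
  Base: filing + 24 years → 21 August 2033.
  Applicant Delay Offset: −164 days → 10 March 2033.
Terminal disclaimer: HD-204925 expires on the earlier of 28 May 2039 and 10 March 2033.

2033-03-10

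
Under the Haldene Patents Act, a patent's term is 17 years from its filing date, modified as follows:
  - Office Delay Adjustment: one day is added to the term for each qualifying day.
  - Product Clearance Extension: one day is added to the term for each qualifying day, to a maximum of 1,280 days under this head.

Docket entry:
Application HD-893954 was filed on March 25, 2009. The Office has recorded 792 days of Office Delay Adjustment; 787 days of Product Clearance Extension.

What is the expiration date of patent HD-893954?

2030-07-21

Base term: filing date + 17 years → 25 March 2026.
Office Delay Adjustment: +792 days → 25 May 2028.
Product Clearance Extension: 787 days (within the 1280-day cap) → +787 days → 21 July 2030.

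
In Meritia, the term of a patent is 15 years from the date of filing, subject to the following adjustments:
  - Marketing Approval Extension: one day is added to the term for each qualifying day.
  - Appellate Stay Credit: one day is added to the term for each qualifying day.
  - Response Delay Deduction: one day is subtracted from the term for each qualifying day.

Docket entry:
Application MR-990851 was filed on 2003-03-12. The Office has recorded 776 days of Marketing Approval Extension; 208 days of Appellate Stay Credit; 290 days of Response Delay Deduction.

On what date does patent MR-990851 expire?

February 4, 2020

Base term: filing date + 15 years → 12 March 2018.
Marketing Approval Extension: +776 days → 26 April 2020.
Appellate Stay Credit: +208 days → 20 November 2020.
Response Delay Deduction: −290 days → 4 February 2020.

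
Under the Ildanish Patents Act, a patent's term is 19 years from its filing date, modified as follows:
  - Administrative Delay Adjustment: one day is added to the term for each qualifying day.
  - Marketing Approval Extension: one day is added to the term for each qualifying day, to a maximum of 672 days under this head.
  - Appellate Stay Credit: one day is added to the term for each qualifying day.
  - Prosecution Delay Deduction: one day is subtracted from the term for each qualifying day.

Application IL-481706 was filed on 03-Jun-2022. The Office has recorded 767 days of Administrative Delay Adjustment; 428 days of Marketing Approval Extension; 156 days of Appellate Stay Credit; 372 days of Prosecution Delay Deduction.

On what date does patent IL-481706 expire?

Base term: filing date + 19 years → 3 June 2041.
Administrative Delay Adjustment: +767 days → 10 July 2043.
Marketing Approval Extension: 428 days (within the 672-day cap) → +428 days → 10 September 2044.
Appellate Stay Credit: +156 days → 13 February 2045.
Prosecution Delay Deduction: −372 days → 7 February 2044.

2044-02-07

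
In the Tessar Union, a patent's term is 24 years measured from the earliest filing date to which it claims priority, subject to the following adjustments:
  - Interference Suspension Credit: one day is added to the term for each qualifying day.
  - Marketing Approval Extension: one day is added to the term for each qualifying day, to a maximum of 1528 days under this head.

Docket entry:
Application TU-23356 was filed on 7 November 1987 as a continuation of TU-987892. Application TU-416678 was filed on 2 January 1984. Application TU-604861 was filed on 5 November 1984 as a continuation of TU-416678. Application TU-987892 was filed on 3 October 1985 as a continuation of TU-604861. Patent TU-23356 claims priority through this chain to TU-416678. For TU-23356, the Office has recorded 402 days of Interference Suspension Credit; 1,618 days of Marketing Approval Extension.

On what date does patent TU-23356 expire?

Earliest priority filing: 2 January 1984.
Base term: 2 January 1984 + 24 years → 2 January 2008.
Interference Suspension Credit: +402 days → 7 February 2009.
Marketing Approval Extension: 1618 days claimed exceeds the 1528-day cap, so +1528 days → 15 April 2013.

2013-04-15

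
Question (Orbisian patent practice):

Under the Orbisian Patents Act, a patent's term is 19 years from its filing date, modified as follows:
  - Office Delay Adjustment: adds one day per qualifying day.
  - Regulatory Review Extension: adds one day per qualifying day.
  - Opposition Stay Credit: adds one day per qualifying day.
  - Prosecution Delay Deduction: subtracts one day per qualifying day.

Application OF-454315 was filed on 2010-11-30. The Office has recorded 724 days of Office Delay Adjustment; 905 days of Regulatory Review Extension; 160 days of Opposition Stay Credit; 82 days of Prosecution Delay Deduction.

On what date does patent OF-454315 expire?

2034-08-03

Base term: filing date + 19 years → 30 November 2029.
Office Delay Adjustment: +724 days → 24 November 2031.
Regulatory Review Extension: +905 days → 17 May 2034.
Opposition Stay Credit: +160 days → 24 October 2034.
Prosecution Delay Deduction: −82 days → 3 August 2034.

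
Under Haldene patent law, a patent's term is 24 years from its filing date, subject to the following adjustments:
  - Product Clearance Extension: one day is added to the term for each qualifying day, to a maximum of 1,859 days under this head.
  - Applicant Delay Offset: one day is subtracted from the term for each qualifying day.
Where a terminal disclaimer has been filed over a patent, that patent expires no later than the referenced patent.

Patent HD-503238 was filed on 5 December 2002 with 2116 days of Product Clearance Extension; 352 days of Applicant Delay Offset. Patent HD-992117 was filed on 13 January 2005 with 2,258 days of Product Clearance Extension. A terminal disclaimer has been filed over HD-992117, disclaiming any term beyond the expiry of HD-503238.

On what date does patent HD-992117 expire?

January 20, 2031

Natural term of HD-992117:
  Base: filing + 24 years → 13 January 2029.
  Product Clearance Extension: 2258 days claimed exceeds the 1859-day cap, so +1859 days → 15 February 2034.
Expiry of referenced patent HD-503238:
  Base: filing + 24 years → 5 December 2026.
  Product Clearance Extension: 2116 days claimed exceeds the 1859-day cap, so +1859 days → 7 January 2032.
  Applicant Delay Offset: −352 days → 20 January 2031.
Terminal disclaimer: HD-992117 expires on the earlier of 15 February 2034 and 20 January 2031.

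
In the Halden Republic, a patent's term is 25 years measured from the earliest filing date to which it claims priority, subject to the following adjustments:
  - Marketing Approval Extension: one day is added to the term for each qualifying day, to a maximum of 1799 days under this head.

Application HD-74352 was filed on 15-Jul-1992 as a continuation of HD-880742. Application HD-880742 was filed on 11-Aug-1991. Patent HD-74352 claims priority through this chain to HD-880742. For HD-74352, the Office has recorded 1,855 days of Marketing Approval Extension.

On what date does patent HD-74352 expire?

July 15, 2021

Earliest priority filing: 11 August 1991.
Base term: 11 August 1991 + 25 years → 11 August 2016.
Marketing Approval Extension: 1855 days claimed exceeds the 1799-day cap, so +1799 days → 15 July 2021.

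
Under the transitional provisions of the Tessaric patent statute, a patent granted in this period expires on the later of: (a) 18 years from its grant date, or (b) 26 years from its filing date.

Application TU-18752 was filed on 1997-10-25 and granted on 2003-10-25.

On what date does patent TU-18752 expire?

(a) grant + 18 years → 25 October 2021.
(b) filing + 26 years → 25 October 2023.
Later of the two: 25 October 2023.

2023-10-25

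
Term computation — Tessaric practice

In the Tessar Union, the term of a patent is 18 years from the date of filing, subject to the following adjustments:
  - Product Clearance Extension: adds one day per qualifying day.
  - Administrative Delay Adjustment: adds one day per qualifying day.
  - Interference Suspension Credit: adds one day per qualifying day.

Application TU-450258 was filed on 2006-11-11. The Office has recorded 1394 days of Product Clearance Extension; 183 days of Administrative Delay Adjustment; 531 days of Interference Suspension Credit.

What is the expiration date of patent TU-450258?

2030-08-20

Base term: filing date + 18 years → 11 November 2024.
Product Clearance Extension: +1394 days → 5 September 2028.
Administrative Delay Adjustment: +183 days → 7 March 2029.
Interference Suspension Credit: +531 days → 20 August 2030.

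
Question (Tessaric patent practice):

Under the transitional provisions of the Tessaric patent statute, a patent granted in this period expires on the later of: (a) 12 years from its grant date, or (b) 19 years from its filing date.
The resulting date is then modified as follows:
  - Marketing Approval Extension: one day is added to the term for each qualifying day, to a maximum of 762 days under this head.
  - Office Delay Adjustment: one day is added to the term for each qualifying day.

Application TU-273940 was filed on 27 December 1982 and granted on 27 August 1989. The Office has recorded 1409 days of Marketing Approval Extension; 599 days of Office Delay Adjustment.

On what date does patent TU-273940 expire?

2005-09-18

(a) grant + 12 years → 27 August 2001.
(b) filing + 19 years → 27 December 2001.
Later of the two: 27 December 2001.
Marketing Approval Extension: 1409 days claimed exceeds the 762-day cap, so +762 days → 28 January 2004.
Office Delay Adjustment: +599 days → 18 September 2005.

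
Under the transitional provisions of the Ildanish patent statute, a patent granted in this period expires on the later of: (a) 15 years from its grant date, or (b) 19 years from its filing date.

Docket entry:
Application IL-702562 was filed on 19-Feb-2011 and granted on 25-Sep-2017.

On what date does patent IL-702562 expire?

2032-09-25

(a) grant + 15 years → 25 September 2032.
(b) filing + 19 years → 19 February 2030.
Later of the two: 25 September 2032.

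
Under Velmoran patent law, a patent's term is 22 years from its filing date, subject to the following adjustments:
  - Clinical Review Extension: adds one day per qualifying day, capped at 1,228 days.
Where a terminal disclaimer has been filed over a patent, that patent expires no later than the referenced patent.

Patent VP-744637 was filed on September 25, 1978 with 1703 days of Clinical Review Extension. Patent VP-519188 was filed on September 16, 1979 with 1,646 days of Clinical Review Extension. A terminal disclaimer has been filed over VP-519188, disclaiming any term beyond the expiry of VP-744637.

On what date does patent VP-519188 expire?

Natural term of VP-519188:
  Base: filing + 22 years → 16 September 2001.
  Clinical Review Extension: 1646 days claimed exceeds the 1228-day cap, so +1228 days → 26 January 2005.
Expiry of referenced patent VP-744637:
  Base: filing + 22 years → 25 September 2000.
  Clinical Review Extension: 1703 days claimed exceeds the 1228-day cap, so +1228 days → 5 February 2004.
Terminal disclaimer: VP-519188 expires on the earlier of 26 January 2005 and 5 February 2004.

2004-02-05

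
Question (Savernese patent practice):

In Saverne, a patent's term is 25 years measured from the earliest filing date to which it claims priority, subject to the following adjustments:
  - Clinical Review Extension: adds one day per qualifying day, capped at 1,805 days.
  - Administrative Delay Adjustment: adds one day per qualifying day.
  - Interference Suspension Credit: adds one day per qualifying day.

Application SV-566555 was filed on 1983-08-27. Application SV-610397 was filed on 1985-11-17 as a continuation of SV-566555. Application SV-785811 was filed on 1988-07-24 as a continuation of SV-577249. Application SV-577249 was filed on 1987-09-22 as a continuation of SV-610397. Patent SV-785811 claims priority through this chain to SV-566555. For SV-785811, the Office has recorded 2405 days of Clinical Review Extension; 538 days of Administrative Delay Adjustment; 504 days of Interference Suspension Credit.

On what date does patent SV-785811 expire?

June 13, 2016

Earliest priority filing: 27 August 1983.
Base term: 27 August 1983 + 25 years → 27 August 2008.
Clinical Review Extension: 2405 days claimed exceeds the 1805-day cap, so +1805 days → 6 August 2013.
Administrative Delay Adjustment: +538 days → 26 January 2015.
Interference Suspension Credit: +504 days → 13 June 2016.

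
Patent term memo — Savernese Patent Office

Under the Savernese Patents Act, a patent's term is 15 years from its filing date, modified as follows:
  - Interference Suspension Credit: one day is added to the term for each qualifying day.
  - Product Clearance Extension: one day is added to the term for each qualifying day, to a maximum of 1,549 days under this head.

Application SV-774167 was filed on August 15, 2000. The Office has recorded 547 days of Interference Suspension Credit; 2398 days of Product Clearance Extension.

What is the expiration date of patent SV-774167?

Base term: filing date + 15 years → 15 August 2015.
Interference Suspension Credit: +547 days → 12 February 2017.
Product Clearance Extension: 2398 days claimed exceeds the 1549-day cap, so +1549 days → 11 May 2021.

2021-05-11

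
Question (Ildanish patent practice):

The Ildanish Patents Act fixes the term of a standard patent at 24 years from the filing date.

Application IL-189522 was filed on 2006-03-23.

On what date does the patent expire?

2030-03-23

Filing date + 24 years → 23 March 2030.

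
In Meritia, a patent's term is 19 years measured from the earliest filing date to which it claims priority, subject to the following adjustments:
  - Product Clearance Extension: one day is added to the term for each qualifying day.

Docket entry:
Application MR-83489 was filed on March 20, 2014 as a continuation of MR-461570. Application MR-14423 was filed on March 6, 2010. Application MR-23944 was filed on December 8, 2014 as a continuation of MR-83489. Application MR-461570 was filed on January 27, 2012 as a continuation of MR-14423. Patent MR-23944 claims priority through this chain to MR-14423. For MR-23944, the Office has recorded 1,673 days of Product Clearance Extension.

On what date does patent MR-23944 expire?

2033-10-04

Earliest priority filing: 6 March 2010.
Base term: 6 March 2010 + 19 years → 6 March 2029.
Product Clearance Extension: +1673 days → 4 October 2033.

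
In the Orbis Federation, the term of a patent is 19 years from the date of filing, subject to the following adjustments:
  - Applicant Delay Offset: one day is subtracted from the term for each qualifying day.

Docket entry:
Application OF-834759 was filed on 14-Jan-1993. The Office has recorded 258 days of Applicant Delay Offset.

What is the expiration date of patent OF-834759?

Base term: filing date + 19 years → 14 January 2012.
Applicant Delay Offset: −258 days → 1 May 2011.

May 1, 2011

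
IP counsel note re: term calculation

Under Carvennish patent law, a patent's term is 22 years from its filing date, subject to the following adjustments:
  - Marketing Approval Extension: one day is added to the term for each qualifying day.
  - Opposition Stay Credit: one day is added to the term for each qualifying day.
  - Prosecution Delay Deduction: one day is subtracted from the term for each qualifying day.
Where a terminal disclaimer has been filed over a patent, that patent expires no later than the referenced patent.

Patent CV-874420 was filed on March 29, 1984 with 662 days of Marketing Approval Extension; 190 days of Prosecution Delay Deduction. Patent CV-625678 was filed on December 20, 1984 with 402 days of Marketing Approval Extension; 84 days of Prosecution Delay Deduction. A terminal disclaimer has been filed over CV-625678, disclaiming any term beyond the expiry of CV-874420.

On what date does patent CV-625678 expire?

July 14, 2007

Natural term of CV-625678:
  Base: filing + 22 years → 20 December 2006.
  Marketing Approval Extension: +402 days → 26 January 2008.
  Prosecution Delay Deduction: −84 days → 3 November 2007.
Expiry of referenced patent CV-874420:
  Base: filing + 22 years → 29 March 2006.
  Marketing Approval Extension: +662 days → 20 January 2008.
  Prosecution Delay Deduction: −190 days → 14 July 2007.
Terminal disclaimer: CV-625678 expires on the earlier of 3 November 2007 and 14 July 2007.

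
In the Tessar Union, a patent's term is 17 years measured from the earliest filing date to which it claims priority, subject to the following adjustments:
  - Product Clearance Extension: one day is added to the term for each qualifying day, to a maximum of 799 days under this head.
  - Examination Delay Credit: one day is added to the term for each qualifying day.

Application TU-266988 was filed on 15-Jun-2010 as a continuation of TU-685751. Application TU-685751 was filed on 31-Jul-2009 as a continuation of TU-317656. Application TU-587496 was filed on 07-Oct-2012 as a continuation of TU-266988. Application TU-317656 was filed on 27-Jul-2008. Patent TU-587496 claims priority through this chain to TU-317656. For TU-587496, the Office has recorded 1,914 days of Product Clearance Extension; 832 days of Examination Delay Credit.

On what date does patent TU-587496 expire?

Earliest priority filing: 27 July 2008.
Base term: 27 July 2008 + 17 years → 27 July 2025.
Product Clearance Extension: 1914 days claimed exceeds the 799-day cap, so +799 days → 4 October 2027.
Examination Delay Credit: +832 days → 13 January 2030.

2030-01-13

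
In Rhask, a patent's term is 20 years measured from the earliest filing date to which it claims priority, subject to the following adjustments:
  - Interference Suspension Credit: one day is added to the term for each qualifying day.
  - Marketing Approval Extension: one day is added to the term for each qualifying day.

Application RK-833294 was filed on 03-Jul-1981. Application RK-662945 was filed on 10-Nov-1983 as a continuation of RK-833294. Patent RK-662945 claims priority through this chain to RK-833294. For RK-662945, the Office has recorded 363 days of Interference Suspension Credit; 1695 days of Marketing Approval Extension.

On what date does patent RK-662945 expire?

February 20, 2007

Earliest priority filing: 3 July 1981.
Base term: 3 July 1981 + 20 years → 3 July 2001.
Interference Suspension Credit: +363 days → 1 July 2002.
Marketing Approval Extension: +1695 days → 20 February 2007.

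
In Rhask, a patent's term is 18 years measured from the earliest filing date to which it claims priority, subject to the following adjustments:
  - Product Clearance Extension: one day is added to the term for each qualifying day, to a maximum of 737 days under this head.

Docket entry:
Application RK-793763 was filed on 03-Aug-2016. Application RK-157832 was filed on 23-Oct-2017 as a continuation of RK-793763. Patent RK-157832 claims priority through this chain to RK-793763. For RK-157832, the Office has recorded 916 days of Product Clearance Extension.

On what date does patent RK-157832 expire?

2036-08-09

Earliest priority filing: 3 August 2016.
Base term: 3 August 2016 + 18 years → 3 August 2034.
Product Clearance Extension: 916 days claimed exceeds the 737-day cap, so +737 days → 9 August 2036.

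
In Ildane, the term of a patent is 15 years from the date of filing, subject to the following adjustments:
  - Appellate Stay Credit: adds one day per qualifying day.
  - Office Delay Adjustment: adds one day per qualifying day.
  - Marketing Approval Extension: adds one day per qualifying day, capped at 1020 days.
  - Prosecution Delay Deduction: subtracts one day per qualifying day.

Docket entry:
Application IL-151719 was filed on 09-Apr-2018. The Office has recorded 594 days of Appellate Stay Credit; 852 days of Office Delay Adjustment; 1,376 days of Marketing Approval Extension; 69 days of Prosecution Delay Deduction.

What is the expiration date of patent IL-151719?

Base term: filing date + 15 years → 9 April 2033.
Appellate Stay Credit: +594 days → 24 November 2034.
Office Delay Adjustment: +852 days → 25 March 2037.
Marketing Approval Extension: 1376 days claimed exceeds the 1020-day cap, so +1020 days → 9 January 2040.
Prosecution Delay Deduction: −69 days → 1 November 2039.

2039-11-01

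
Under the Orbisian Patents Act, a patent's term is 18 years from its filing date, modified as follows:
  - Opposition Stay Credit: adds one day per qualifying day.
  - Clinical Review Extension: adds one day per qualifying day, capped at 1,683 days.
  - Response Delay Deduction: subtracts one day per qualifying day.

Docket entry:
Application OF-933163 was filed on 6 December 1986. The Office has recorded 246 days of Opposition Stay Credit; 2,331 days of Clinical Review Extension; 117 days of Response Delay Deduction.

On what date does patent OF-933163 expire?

Base term: filing date + 18 years → 6 December 2004.
Opposition Stay Credit: +246 days → 9 August 2005.
Clinical Review Extension: 2331 days claimed exceeds the 1683-day cap, so +1683 days → 19 March 2010.
Response Delay Deduction: −117 days → 22 November 2009.

November 22, 2009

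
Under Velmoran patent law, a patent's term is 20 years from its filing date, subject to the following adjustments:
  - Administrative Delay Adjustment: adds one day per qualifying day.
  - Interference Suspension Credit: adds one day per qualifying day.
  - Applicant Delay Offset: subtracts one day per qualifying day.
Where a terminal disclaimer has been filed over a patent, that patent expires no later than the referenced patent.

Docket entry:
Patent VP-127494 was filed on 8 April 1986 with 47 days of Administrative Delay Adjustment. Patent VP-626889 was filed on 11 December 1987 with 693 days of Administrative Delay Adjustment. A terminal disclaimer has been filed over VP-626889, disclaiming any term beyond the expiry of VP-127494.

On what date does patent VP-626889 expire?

Natural term of VP-626889:
  Base: filing + 20 years → 11 December 2007.
  Administrative Delay Adjustment: +693 days → 3 November 2009.
Expiry of referenced patent VP-127494:
  Base: filing + 20 years → 8 April 2006.
  Administrative Delay Adjustment: +47 days → 25 May 2006.
Terminal disclaimer: VP-626889 expires on the earlier of 3 November 2009 and 25 May 2006.

May 25, 2006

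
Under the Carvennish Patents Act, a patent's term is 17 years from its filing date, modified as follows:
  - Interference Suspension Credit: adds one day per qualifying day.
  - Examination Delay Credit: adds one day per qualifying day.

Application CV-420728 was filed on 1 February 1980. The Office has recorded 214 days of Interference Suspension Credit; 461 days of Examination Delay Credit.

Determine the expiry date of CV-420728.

1998-12-08

Base term: filing date + 17 years → 1 February 1997.
Interference Suspension Credit: +214 days → 3 September 1997.
Examination Delay Credit: +461 days → 8 December 1998.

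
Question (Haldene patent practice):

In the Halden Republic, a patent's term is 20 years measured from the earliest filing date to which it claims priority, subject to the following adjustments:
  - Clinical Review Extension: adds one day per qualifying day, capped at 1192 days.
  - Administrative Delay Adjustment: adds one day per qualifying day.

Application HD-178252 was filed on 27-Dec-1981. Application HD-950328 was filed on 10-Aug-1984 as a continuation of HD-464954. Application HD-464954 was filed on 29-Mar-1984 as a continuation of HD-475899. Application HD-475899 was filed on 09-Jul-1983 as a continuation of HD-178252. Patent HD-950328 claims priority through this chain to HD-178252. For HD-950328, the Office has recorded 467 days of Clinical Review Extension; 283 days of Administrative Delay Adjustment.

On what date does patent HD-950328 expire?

January 16, 2004

Earliest priority filing: 27 December 1981.
Base term: 27 December 1981 + 20 years → 27 December 2001.
Clinical Review Extension: 467 days (within the 1192-day cap) → +467 days → 8 April 2003.
Administrative Delay Adjustment: +283 days → 16 January 2004.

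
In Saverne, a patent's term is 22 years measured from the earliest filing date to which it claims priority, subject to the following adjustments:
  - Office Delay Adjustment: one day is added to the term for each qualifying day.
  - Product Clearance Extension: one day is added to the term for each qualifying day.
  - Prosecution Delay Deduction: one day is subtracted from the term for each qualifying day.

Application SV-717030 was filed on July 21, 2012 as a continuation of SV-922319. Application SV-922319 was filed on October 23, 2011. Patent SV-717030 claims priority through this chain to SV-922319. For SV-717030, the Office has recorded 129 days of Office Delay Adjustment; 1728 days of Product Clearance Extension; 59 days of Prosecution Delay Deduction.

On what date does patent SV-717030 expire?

Earliest priority filing: 23 October 2011.
Base term: 23 October 2011 + 22 years → 23 October 2033.
Office Delay Adjustment: +129 days → 1 March 2034.
Product Clearance Extension: +1728 days → 23 November 2038.
Prosecution Delay Deduction: −59 days → 25 September 2038.

September 25, 2038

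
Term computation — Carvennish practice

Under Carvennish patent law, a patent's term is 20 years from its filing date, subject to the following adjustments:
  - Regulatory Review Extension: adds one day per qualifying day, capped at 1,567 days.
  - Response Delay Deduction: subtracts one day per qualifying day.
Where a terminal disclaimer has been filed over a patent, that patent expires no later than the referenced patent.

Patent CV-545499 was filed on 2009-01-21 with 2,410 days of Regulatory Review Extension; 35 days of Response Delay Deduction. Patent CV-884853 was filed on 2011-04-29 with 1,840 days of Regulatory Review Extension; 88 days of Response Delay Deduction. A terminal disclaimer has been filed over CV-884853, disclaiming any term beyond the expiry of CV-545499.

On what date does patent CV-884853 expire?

Natural term of CV-884853:
  Base: filing + 20 years → 29 April 2031.
  Regulatory Review Extension: 1840 days claimed exceeds the 1567-day cap, so +1567 days → 13 August 2035.
  Response Delay Deduction: −88 days → 17 May 2035.
Expiry of referenced patent CV-545499:
  Base: filing + 20 years → 21 January 2029.
  Regulatory Review Extension: 2410 days claimed exceeds the 1567-day cap, so +1567 days → 7 May 2033.
  Response Delay Deduction: −35 days → 2 April 2033.
Terminal disclaimer: CV-884853 expires on the earlier of 17 May 2035 and 2 April 2033.

2033-04-02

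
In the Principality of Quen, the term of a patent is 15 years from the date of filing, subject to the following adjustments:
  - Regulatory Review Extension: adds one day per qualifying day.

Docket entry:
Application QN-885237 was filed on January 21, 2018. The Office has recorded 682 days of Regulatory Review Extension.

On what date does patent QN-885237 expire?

December 4, 2034

Base term: filing date + 15 years → 21 January 2033.
Regulatory Review Extension: +682 days → 4 December 2034.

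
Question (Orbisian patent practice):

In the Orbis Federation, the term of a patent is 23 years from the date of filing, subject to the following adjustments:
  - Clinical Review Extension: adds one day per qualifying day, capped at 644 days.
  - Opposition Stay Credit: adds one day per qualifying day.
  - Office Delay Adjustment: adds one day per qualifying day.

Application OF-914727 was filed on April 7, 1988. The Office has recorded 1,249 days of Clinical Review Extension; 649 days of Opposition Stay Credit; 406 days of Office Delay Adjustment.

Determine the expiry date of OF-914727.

December 1, 2015

Base term: filing date + 23 years → 7 April 2011.
Clinical Review Extension: 1249 days claimed exceeds the 644-day cap, so +644 days → 10 January 2013.
Opposition Stay Credit: +649 days → 21 October 2014.
Office Delay Adjustment: +406 days → 1 December 2015.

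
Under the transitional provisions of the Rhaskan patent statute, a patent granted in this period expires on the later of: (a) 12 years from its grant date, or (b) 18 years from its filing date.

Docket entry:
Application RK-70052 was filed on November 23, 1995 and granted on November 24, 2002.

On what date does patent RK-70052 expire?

November 24, 2014

(a) grant + 12 years → 24 November 2014.
(b) filing + 18 years → 23 November 2013.
Later of the two: 24 November 2014.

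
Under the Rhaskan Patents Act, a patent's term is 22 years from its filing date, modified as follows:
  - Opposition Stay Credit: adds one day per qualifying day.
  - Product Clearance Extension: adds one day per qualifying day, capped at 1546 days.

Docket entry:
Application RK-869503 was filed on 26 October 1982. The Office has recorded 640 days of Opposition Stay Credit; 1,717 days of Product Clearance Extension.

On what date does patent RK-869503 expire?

Base term: filing date + 22 years → 26 October 2004.
Opposition Stay Credit: +640 days → 28 July 2006.
Product Clearance Extension: 1717 days claimed exceeds the 1546-day cap, so +1546 days → 21 October 2010.

2010-10-21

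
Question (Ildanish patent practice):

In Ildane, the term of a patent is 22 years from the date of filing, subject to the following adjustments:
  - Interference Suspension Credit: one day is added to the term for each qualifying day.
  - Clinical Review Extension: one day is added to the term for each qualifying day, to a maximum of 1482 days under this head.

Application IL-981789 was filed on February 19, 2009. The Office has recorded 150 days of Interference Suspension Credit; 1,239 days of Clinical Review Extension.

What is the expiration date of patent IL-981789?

Base term: filing date + 22 years → 19 February 2031.
Interference Suspension Credit: +150 days → 19 July 2031.
Clinical Review Extension: 1239 days (within the 1482-day cap) → +1239 days → 9 December 2034.

2034-12-09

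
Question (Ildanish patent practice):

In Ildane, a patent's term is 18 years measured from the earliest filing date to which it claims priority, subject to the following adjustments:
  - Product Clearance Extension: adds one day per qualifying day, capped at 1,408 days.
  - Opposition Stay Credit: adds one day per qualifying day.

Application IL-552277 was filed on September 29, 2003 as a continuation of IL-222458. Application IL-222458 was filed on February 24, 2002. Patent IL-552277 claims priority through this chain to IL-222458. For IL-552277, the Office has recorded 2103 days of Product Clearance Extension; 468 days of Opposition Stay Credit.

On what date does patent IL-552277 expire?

Earliest priority filing: 24 February 2002.
Base term: 24 February 2002 + 18 years → 24 February 2020.
Product Clearance Extension: 2103 days claimed exceeds the 1408-day cap, so +1408 days → 2 January 2024.
Opposition Stay Credit: +468 days → 14 April 2025.

2025-04-14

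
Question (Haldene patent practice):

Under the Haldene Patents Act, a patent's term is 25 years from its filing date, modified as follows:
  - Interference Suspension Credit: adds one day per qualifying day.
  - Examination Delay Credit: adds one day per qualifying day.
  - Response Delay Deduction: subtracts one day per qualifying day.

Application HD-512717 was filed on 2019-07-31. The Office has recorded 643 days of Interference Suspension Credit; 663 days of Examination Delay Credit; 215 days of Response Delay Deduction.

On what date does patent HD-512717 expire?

Base term: filing date + 25 years → 31 July 2044.
Interference Suspension Credit: +643 days → 5 May 2046.
Examination Delay Credit: +663 days → 27 February 2048.
Response Delay Deduction: −215 days → 27 July 2047.

2047-07-27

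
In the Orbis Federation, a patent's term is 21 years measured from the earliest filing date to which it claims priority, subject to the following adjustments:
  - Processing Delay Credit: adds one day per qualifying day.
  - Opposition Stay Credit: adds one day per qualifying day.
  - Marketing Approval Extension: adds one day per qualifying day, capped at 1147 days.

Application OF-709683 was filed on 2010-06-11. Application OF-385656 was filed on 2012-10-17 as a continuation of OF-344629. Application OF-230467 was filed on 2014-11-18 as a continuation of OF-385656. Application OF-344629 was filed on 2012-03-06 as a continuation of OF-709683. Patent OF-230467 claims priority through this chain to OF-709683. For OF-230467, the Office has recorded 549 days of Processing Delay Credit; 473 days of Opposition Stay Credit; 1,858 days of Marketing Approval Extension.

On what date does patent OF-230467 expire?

Earliest priority filing: 11 June 2010.
Base term: 11 June 2010 + 21 years → 11 June 2031.
Processing Delay Credit: +549 days → 11 December 2032.
Opposition Stay Credit: +473 days → 29 March 2034.
Marketing Approval Extension: 1858 days claimed exceeds the 1147-day cap, so +1147 days → 19 May 2037.

2037-05-19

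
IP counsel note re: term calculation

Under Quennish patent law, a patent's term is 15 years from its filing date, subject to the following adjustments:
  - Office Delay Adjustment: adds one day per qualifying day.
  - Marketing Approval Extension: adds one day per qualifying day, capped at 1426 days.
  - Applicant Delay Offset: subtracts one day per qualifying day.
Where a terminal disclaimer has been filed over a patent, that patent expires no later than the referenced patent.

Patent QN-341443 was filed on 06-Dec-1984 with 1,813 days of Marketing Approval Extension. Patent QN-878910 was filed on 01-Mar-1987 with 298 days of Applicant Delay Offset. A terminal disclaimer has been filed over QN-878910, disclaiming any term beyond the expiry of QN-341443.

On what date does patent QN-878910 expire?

2001-05-07

Natural term of QN-878910:
  Base: filing + 15 years → 1 March 2002.
  Applicant Delay Offset: −298 days → 7 May 2001.
Expiry of referenced patent QN-341443:
  Base: filing + 15 years → 6 December 1999.
  Marketing Approval Extension: 1813 days claimed exceeds the 1426-day cap, so +1426 days → 1 November 2003.
Terminal disclaimer: QN-878910 expires on the earlier of 7 May 2001 and 1 November 2003.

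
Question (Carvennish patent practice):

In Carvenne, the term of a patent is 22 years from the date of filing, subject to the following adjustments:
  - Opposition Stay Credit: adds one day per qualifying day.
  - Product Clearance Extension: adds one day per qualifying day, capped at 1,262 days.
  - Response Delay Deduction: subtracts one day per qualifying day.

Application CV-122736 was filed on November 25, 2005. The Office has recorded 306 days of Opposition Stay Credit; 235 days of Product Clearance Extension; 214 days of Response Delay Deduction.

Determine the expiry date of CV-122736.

October 17, 2028

Base term: filing date + 22 years → 25 November 2027.
Opposition Stay Credit: +306 days → 26 September 2028.
Product Clearance Extension: 235 days (within the 1262-day cap) → +235 days → 19 May 2029.
Response Delay Deduction: −214 days → 17 October 2028.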